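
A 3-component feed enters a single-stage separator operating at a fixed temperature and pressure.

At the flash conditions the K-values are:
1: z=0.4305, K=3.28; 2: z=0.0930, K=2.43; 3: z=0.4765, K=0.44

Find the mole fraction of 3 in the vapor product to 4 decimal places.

Newton iteration, β⁰ = 0.5:
  β = 0.5000: g = 0.16560, g' = -0.8416 → β = 0.6968
  β = 0.6968: g = 0.00821, g' = -0.7835 → β = 0.7072
Converged at β = 0.7072.
Compositions from xᵢ = zᵢ/(1+β(Kᵢ−1)), yᵢ = Kᵢxᵢ:
  1: x = 0.1648, y = 0.5405
  2: x = 0.0462, y = 0.1124
  3: x = 0.7890, y = 0.3472

y_3 = 0.3472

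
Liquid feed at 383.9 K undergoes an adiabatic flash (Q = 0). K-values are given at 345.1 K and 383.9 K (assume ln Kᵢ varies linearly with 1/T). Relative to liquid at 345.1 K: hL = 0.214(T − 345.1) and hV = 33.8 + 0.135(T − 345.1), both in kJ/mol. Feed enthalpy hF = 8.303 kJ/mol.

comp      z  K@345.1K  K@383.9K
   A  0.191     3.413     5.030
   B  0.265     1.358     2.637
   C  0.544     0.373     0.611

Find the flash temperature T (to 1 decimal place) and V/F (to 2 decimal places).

Adiabatic flash: solve Rachford–Rice at each trial T, then check hF = ψ·hV(T) + (1−ψ)·hL(T).
  T = 345.1 K: K = (3.413, 1.358, 0.373), RR gives ψ = 0.212, H_out = 7.153 kJ/mol
  T = 383.9 K: K = (5.030, 2.637, 0.611), RR gives ψ = 0.936, H_out = 37.059 kJ/mol
  T = 364.5 K: K = (4.186, 1.926, 0.484), RR gives ψ = 0.537, H_out = 21.468 kJ/mol
  T = 354.8 K: K = (3.791, 1.625, 0.426), RR gives ψ = 0.371, H_out = 14.323 kJ/mol
  T = 350.0 K: K = (3.601, 1.489, 0.399), RR gives ψ = 0.291, H_out = 10.783 kJ/mol
  T = 347.6 K: K = (3.509, 1.424, 0.386), RR gives ψ = 0.252, H_out = 9.007 kJ/mol
  T = 346.4 K: K = (3.463, 1.392, 0.380), RR gives ψ = 0.233, H_out = 8.118 kJ/mol
  T = 347.0 K: K = (3.485, 1.408, 0.383), RR gives ψ = 0.242, H_out = 8.562 kJ/mol
  T = 346.7 K: K = (3.474, 1.400, 0.382), RR gives ψ = 0.238, H_out = 8.340 kJ/mol
  T = 346.5 K: K = (3.466, 1.395, 0.380), RR gives ψ = 0.234, H_out = 8.192 kJ/mol
  T = 346.6 K: K = (3.470, 1.397, 0.381), RR gives ψ = 0.236, H_out = 8.266 kJ/mol
Linear interpolation between T = 346.6 (H_out = 8.266) and T = 346.7 (H_out = 8.340) on hF = 8.303 gives T ≈ 346.7 K, at which ψ = 0.24.

T = 346.7 K, V/F = 0.24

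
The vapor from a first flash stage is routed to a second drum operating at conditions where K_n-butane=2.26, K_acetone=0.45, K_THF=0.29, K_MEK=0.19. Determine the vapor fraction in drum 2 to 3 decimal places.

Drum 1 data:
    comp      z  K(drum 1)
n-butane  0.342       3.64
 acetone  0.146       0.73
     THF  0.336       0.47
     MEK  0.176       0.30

Drum 1:
Rachford–Rice: g(ψ₁) = Σ zᵢ(Kᵢ−1)/(1+ψ₁(Kᵢ−1)) = 0.
Feasibility: ΣzᵢKᵢ = 1.562, Σzᵢ/Kᵢ = 1.596 — both > 1, two phases present.
Iterate (Newton) starting at ψ₁ = 0.49:
  ψ₁ = 0.490: g = -0.0798, g' = -0.839 → ψ₁ = 0.395
  ψ₁ = 0.395: g = 0.0025, g' = -0.900 → ψ₁ = 0.398
Converged at ψ₁ = 0.398.
Drum-1 compositions:
  n-butane: x = 0.167, y = 0.607
  acetone: x = 0.164, y = 0.119
  THF: x = 0.426, y = 0.200
  MEK: x = 0.244, y = 0.073
Drum-2 feed = drum-1 vapor: z₂ = (0.6074, 0.1194, 0.2001, 0.0732).
Drum 2:
Material balance + equilibrium reduce to Σ zᵢ(Kᵢ−1)/(1+ψ₂(Kᵢ−1)) = 0.
g(0) = ΣzᵢKᵢ − 1 = 0.498 and g(1) = 1 − Σzᵢ/Kᵢ = -0.609, so a root lies in (0, 1).
Newton iteration, ψ₂⁰ = 0.5:
  ψ₂ = 0.500: g = 0.0591, g' = -0.810 → ψ₂ = 0.573
  ψ₂ = 0.573: g = -0.0015, g' = -0.856 → ψ₂ = 0.571
Converged at ψ₂ = 0.571.
  n-butane: x = 0.353, y = 0.798
  acetone: x = 0.174, y = 0.078
  THF: x = 0.337, y = 0.098
  MEK: x = 0.136, y = 0.026

V/F (drum 2) = 0.571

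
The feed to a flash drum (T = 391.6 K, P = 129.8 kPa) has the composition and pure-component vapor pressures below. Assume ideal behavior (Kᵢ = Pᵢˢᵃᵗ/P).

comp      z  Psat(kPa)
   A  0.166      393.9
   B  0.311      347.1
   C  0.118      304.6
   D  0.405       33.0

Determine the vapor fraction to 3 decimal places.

ψ = 0.559

Raoult's law: Kᵢ = Pᵢˢᵃᵗ/P = Pᵢˢᵃᵗ/129.8.
  K_A = 393.9/129.8 = 3.03467, K_B = 347.1/129.8 = 2.67411, K_C = 304.6/129.8 = 2.34669, K_D = 33.0/129.8 = 0.25424
Newton iteration, ψ⁰ = 0.5:
  ψ = 0.500: g = 0.0642, g' = -1.076 → ψ = 0.560
  ψ = 0.560: g = -0.0010, g' = -1.116 → ψ = 0.559
Converged at ψ = 0.559.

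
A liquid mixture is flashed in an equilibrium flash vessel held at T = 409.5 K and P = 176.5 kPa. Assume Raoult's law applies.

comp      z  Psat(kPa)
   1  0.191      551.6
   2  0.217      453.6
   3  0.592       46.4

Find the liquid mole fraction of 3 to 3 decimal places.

Raoult's law: Kᵢ = Pᵢˢᵃᵗ/P = Pᵢˢᵃᵗ/176.5.
  K_1 = 551.6/176.5 = 3.12521, K_2 = 453.6/176.5 = 2.56997, K_3 = 46.4/176.5 = 0.26289
Material balance + equilibrium reduce to Σ zᵢ(Kᵢ−1)/(1+V/F(Kᵢ−1)) = 0.
Check two-phase: ΣzᵢKᵢ = 1.310 > 1 and Σzᵢ/Kᵢ = 2.397 > 1, so g(0) = 0.310 > 0 and g(1) = -1.397 < 0.
Newton–Raphson from V/F = 0.5:
  V/F = 0.500: g = -0.3034, g' = -1.177 → V/F = 0.242
  V/F = 0.242: g = -0.0165, g' = -1.133 → V/F = 0.228
Converged at V/F = 0.228.
Compositions from xᵢ = zᵢ/(1+V/F(Kᵢ−1)), yᵢ = Kᵢxᵢ:
  1: x = 0.129, y = 0.402
  2: x = 0.160, y = 0.411
  3: x = 0.711, y = 0.187

x_3 = 0.711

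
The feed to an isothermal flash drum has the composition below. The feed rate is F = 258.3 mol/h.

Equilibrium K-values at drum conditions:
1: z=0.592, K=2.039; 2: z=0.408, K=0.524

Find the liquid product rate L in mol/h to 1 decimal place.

Material balance + equilibrium reduce to Σ zᵢ(Kᵢ−1)/(1+V/F(Kᵢ−1)) = 0.
Feasibility: ΣzᵢKᵢ = 1.421, Σzᵢ/Kᵢ = 1.069 — both > 1, two phases present.
Binary case is linear: z₁(K₁−1)(1+V/F(K₂−1)) + z₂(K₂−1)(1+V/F(K₁−1)) = 0
⇒ V/F = [z₁(K₁−1)+z₂(K₂−1)] / [−(K₁−1)(K₂−1)] = 0.4209/0.4946 = 0.851
Then V = V/F·F = 0.8510·258.3 = 219.8 mol/h and L = F − V = 38.5 mol/h.

L = 38.5 mol/h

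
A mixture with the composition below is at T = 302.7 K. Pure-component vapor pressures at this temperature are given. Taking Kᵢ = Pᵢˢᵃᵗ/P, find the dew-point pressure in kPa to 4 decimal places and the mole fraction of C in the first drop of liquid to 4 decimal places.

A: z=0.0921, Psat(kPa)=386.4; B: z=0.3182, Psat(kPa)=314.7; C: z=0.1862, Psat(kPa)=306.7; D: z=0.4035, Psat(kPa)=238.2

At the dew point ψ → 1, so Σzᵢ/Kᵢ = 1 with Kᵢ = Pᵢˢᵃᵗ/P ⇒ 1/P = Σzᵢ/Pᵢˢᵃᵗ.
1/P = 0.0921/386.4 + 0.3182/314.7 + 0.1862/306.7 + 0.4035/238.2 = 0.0035505 ⇒ P = 281.6474 kPa
xᵢ = zᵢP/Pᵢˢᵃᵗ ⇒ x_C = 0.1862·281.6474/306.7 = 0.1710

Pdew = 281.6474 kPa, x_C = 0.1710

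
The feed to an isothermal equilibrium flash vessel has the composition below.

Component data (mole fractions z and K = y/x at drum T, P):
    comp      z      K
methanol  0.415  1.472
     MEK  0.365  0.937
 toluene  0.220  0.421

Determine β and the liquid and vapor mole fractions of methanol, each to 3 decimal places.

β = 0.266, x_methanol = 0.369, y_methanol = 0.543

Material balance + equilibrium reduce to Σ zᵢ(Kᵢ−1)/(1+β(Kᵢ−1)) = 0.
g(0) = ΣzᵢKᵢ − 1 = 0.046 and g(1) = 1 − Σzᵢ/Kᵢ = -0.194, so a root lies in (0, 1).
Iterate (Newton) starting at β = 0.52:
  β = 0.520: g = -0.0487, g' = -0.212 → β = 0.290
  β = 0.290: g = -0.0042, g' = -0.180 → β = 0.267
  β = 0.267: g = -0.0000, g' = -0.178 → β = 0.266
Converged at β = 0.266.
Compositions from xᵢ = zᵢ/(1+β(Kᵢ−1)), yᵢ = Kᵢxᵢ:
  methanol: x = 0.369, y = 0.543
  MEK: x = 0.371, y = 0.348
  toluene: x = 0.260, y = 0.110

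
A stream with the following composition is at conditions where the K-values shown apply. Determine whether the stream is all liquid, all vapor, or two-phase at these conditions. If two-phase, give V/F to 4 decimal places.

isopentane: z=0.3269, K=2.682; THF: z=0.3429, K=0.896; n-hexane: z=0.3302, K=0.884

ΣzᵢKᵢ = 1.4759; Σzᵢ/Kᵢ = 0.8781.
Since Σzᵢ/Kᵢ < 1 the mixture is above its dew point — single vapor phase.

all vapor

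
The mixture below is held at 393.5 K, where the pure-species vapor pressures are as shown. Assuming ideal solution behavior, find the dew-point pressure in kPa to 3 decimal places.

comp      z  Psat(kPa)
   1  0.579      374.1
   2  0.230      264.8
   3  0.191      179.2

At the dew point ψ → 1, so Σzᵢ/Kᵢ = 1 with Kᵢ = Pᵢˢᵃᵗ/P ⇒ 1/P = Σzᵢ/Pᵢˢᵃᵗ.
1/P = 0.579/374.1 + 0.230/264.8 + 0.191/179.2 = 0.003482 ⇒ P = 287.179 kPa

Pdew = 287.179 kPa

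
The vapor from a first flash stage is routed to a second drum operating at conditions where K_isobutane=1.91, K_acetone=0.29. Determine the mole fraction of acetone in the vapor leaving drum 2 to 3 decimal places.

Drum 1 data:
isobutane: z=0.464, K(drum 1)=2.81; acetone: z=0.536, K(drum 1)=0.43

y_acetone (drum 2) = 0.163

Drum 1:
Binary case is linear: z₁(K₁−1)(1+ψ₁(K₂−1)) + z₂(K₂−1)(1+ψ₁(K₁−1)) = 0
⇒ ψ₁ = [z₁(K₁−1)+z₂(K₂−1)] / [−(K₁−1)(K₂−1)] = 0.5343/1.0317 = 0.518
Drum-1 compositions:
  isobutane: x = 0.239, y = 0.673
  acetone: x = 0.761, y = 0.327
Drum-2 feed = drum-1 vapor: z₂ = (0.6730, 0.3270).
Drum 2:
Rachford–Rice: g(ψ₂) = Σ zᵢ(Kᵢ−1)/(1+ψ₂(Kᵢ−1)) = 0.
Check two-phase: ΣzᵢKᵢ = 1.380 > 1 and Σzᵢ/Kᵢ = 1.480 > 1, so g(0) = 0.380 > 0 and g(1) = -0.480 < 0.
Binary case is linear: z₁(K₁−1)(1+ψ₂(K₂−1)) + z₂(K₂−1)(1+ψ₂(K₁−1)) = 0
⇒ ψ₂ = [z₁(K₁−1)+z₂(K₂−1)] / [−(K₁−1)(K₂−1)] = 0.3802/0.6461 = 0.589
  isobutane: x = 0.438, y = 0.837
  acetone: x = 0.562, y = 0.163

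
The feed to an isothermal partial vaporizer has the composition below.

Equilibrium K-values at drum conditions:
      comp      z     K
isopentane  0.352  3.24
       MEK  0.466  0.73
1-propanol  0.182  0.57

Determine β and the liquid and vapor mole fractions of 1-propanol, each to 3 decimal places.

β = 0.807, x_1-propanol = 0.279, y_1-propanol = 0.159

Material balance + equilibrium reduce to Σ zᵢ(Kᵢ−1)/(1+β(Kᵢ−1)) = 0.
g(0) = ΣzᵢKᵢ − 1 = 0.584 and g(1) = 1 − Σzᵢ/Kᵢ = -0.066, so a root lies in (0, 1).
Newton–Raphson from β = 0.5:
  β = 0.500: g = 0.1268, g' = -0.493 → β = 0.757
  β = 0.757: g = 0.0183, g' = -0.371 → β = 0.806
  β = 0.806: g = 0.0003, g' = -0.359 → β = 0.807
Converged at β = 0.807.
Compositions from xᵢ = zᵢ/(1+β(Kᵢ−1)), yᵢ = Kᵢxᵢ:
  isopentane: x = 0.125, y = 0.406
  MEK: x = 0.596, y = 0.435
  1-propanol: x = 0.279, y = 0.159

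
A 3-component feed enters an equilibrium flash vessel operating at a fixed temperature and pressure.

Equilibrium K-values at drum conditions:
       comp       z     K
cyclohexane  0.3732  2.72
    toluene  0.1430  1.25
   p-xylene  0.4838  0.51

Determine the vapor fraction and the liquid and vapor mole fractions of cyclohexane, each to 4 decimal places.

ψ = 0.6221, x_cyclohexane = 0.1803, y_cyclohexane = 0.4904

Let ψ = V/F and solve Σ zᵢ(Kᵢ−1)/(1+ψ(Kᵢ−1)) = 0.
Feasibility: ΣzᵢKᵢ = 1.4406, Σzᵢ/Kᵢ = 1.2002 — both > 1, two phases present.
Iterate (Newton) starting at ψ = 0.65:
  ψ = 0.6500: g = -0.01403, g' = -0.5028 → ψ = 0.6221
Converged at ψ = 0.6221.
Compositions from xᵢ = zᵢ/(1+ψ(Kᵢ−1)), yᵢ = Kᵢxᵢ:
  cyclohexane: x = 0.1803, y = 0.4904
  toluene: x = 0.1238, y = 0.1547
  p-xylene: x = 0.6960, y = 0.3549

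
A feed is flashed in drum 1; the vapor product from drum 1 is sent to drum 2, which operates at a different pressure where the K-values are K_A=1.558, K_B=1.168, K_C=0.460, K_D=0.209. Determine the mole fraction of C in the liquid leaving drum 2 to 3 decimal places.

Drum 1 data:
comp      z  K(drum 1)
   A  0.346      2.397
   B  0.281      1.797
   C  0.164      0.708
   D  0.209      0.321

Drum 1:
Material balance + equilibrium reduce to Σ zᵢ(Kᵢ−1)/(1+ψ₁(Kᵢ−1)) = 0.
Feasibility: ΣzᵢKᵢ = 1.518, Σzᵢ/Kᵢ = 1.183 — both > 1, two phases present.
Newton–Raphson from ψ₁ = 0.5:
  ψ₁ = 0.500: g = 0.1738, g' = -0.565 → ψ₁ = 0.807
  ψ₁ = 0.807: g = -0.0134, g' = -0.711 → ψ₁ = 0.789
  ψ₁ = 0.789: g = -0.0002, g' = -0.690 → ψ₁ = 0.788
Converged at ψ₁ = 0.788.
Drum-1 compositions:
  A: x = 0.165, y = 0.395
  B: x = 0.173, y = 0.310
  C: x = 0.213, y = 0.151
  D: x = 0.450, y = 0.144
Drum-2 feed = drum-1 vapor: z₂ = (0.3947, 0.3101, 0.1508, 0.1444).
Drum 2:
Let ψ₂ = V/F and solve Σ zᵢ(Kᵢ−1)/(1+ψ₂(Kᵢ−1)) = 0.
Check two-phase: ΣzᵢKᵢ = 1.077 > 1 and Σzᵢ/Kᵢ = 1.537 > 1, so g(0) = 0.077 > 0 and g(1) = -0.537 < 0.
Newton–Raphson from ψ₂ = 0.5:
  ψ₂ = 0.500: g = -0.0802, g' = -0.412 → ψ₂ = 0.305
  ψ₂ = 0.305: g = -0.0104, g' = -0.318 → ψ₂ = 0.273
  ψ₂ = 0.273: g = -0.0002, g' = -0.308 → ψ₂ = 0.272
Converged at ψ₂ = 0.272.
  A: x = 0.343, y = 0.534
  B: x = 0.297, y = 0.346
  C: x = 0.177, y = 0.081
  D: x = 0.184, y = 0.038

x_C (drum 2) = 0.177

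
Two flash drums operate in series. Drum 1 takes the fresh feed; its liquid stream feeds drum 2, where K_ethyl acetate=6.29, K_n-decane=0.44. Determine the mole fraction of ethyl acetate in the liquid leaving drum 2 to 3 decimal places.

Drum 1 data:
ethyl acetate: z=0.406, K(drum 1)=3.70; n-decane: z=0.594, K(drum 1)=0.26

Drum 1:
Newton iteration, ψ₁⁰ = 0.5:
  ψ₁ = 0.500: g = -0.2312, g' = -1.355 → ψ₁ = 0.329
Converged at ψ₁ = 0.329.
Drum-1 compositions:
  ethyl acetate: x = 0.215, y = 0.796
  n-decane: x = 0.785, y = 0.204
Drum-2 feed = drum-1 liquid: z₂ = (0.2151, 0.7849).
Drum 2:
Material balance + equilibrium reduce to Σ zᵢ(Kᵢ−1)/(1+ψ₂(Kᵢ−1)) = 0.
Feasibility: ΣzᵢKᵢ = 1.698, Σzᵢ/Kᵢ = 1.818 — both > 1, two phases present.
Binary case is linear: z₁(K₁−1)(1+ψ₂(K₂−1)) + z₂(K₂−1)(1+ψ₂(K₁−1)) = 0
⇒ ψ₂ = [z₁(K₁−1)+z₂(K₂−1)] / [−(K₁−1)(K₂−1)] = 0.6984/2.9624 = 0.236
  ethyl acetate: x = 0.096, y = 0.602
  n-decane: x = 0.904, y = 0.398

x_ethyl acetate (drum 2) = 0.096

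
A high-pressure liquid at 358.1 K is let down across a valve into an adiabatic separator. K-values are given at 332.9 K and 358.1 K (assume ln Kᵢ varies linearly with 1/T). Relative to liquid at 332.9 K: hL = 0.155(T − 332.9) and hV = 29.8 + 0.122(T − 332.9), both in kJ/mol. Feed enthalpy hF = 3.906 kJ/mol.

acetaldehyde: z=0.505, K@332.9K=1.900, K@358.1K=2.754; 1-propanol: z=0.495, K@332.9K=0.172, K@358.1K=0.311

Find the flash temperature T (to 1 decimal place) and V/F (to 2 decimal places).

Adiabatic flash: solve Rachford–Rice at each trial T, then check hF = ψ·hV(T) + (1−ψ)·hL(T).
  T = 332.9 K: K = (1.900, 0.172), RR gives ψ = 0.060, H_out = 1.785 kJ/mol
  T = 358.1 K: K = (2.754, 0.311), RR gives ψ = 0.451, H_out = 16.963 kJ/mol
  T = 345.5 K: K = (2.303, 0.234), RR gives ψ = 0.279, H_out = 10.157 kJ/mol
  T = 339.2 K: K = (2.096, 0.201), RR gives ψ = 0.180, H_out = 6.312 kJ/mol
  T = 336.0 K: K = (1.995, 0.186), RR gives ψ = 0.123, H_out = 4.124 kJ/mol
  T = 334.4 K: K = (1.945, 0.179), RR gives ψ = 0.091, H_out = 2.948 kJ/mol
Linear interpolation between T = 334.4 (H_out = 2.948) and T = 336.0 (H_out = 4.124) on hF = 3.906 gives T ≈ 335.7 K, at which ψ = 0.12.

T = 335.7 K, V/F = 0.12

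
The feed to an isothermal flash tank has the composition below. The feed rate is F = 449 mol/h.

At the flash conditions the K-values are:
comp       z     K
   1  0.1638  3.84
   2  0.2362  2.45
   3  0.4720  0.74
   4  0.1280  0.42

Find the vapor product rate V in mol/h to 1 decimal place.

Let ψ = V/F and solve Σ zᵢ(Kᵢ−1)/(1+ψ(Kᵢ−1)) = 0.
Feasibility: ΣzᵢKᵢ = 1.6107, Σzᵢ/Kᵢ = 1.0817 — both > 1, two phases present.
Newton iteration, ψ⁰ = 0.37:
  ψ = 0.3700: g = 0.21943, g' = -0.6333 → ψ = 0.7165
  ψ = 0.7165: g = 0.04343, g' = -0.4372 → ψ = 0.8158
  ψ = 0.8158: g = 0.00047, g' = -0.4308 → ψ = 0.8169
Converged at ψ = 0.8169.
Then V = ψ·F = 0.8169·449 = 366.8 mol/h and L = F − V = 82.2 mol/h.

V = 366.8 mol/h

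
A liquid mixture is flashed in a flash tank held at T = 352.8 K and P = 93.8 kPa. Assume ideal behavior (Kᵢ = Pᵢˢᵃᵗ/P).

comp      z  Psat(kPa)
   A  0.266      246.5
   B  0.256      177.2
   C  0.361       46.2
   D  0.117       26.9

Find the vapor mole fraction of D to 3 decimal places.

y_D = 0.054

Raoult's law: Kᵢ = Pᵢˢᵃᵗ/P = Pᵢˢᵃᵗ/93.8.
  K_A = 246.5/93.8 = 2.62793, K_B = 177.2/93.8 = 1.88913, K_C = 46.2/93.8 = 0.49254, K_D = 26.9/93.8 = 0.28678
Rachford–Rice: g(ψ) = Σ zᵢ(Kᵢ−1)/(1+ψ(Kᵢ−1)) = 0.
Feasibility: ΣzᵢKᵢ = 1.394, Σzᵢ/Kᵢ = 1.378 — both > 1, two phases present.
Newton iteration, ψ⁰ = 0.5:
  ψ = 0.500: g = 0.0211, g' = -0.622 → ψ = 0.534
Converged at ψ = 0.534.
Compositions from xᵢ = zᵢ/(1+ψ(Kᵢ−1)), yᵢ = Kᵢxᵢ:
  A: x = 0.142, y = 0.374
  B: x = 0.174, y = 0.328
  C: x = 0.495, y = 0.244
  D: x = 0.189, y = 0.054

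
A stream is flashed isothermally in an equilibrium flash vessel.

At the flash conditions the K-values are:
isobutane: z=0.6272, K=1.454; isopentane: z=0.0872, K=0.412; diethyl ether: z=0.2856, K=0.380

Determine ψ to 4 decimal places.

ψ = 0.2028

Iterate (Newton) starting at ψ = 0.64:
  ψ = 0.6400: g = -0.15513, g' = -0.4569 → ψ = 0.3004
  ψ = 0.3004: g = -0.02931, g' = -0.3104 → ψ = 0.2060
  ψ = 0.2060: g = -0.00095, g' = -0.2914 → ψ = 0.2028
Converged at ψ = 0.2028.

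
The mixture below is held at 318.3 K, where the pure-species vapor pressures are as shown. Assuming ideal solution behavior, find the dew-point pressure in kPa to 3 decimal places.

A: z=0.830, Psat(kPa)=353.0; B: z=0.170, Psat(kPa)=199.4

At the dew point ψ → 1, so Σzᵢ/Kᵢ = 1 with Kᵢ = Pᵢˢᵃᵗ/P ⇒ 1/P = Σzᵢ/Pᵢˢᵃᵗ.
1/P = 0.830/353.0 + 0.170/199.4 = 0.003204 ⇒ P = 312.126 kPa

Pdew = 312.126 kPa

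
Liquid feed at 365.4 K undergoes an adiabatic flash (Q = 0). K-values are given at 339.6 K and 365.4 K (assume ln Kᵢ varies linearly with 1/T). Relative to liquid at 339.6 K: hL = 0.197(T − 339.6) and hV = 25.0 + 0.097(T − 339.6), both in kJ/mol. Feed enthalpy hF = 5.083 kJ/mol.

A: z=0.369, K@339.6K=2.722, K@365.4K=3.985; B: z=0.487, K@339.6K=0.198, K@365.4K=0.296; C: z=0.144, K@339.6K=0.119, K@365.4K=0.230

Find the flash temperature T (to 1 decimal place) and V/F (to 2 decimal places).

T = 346.5 K, V/F = 0.15

Adiabatic flash: solve Rachford–Rice at each trial T, then check hF = ψ·hV(T) + (1−ψ)·hL(T).
  T = 339.6 K: K = (2.722, 0.198, 0.119), RR gives ψ = 0.083, H_out = 2.087 kJ/mol
  T = 365.4 K: K = (3.985, 0.296, 0.230), RR gives ψ = 0.302, H_out = 11.844 kJ/mol
  T = 352.5 K: K = (3.317, 0.244, 0.167), RR gives ψ = 0.204, H_out = 7.389 kJ/mol
  T = 346.1 K: K = (3.012, 0.220, 0.142), RR gives ψ = 0.149, H_out = 4.909 kJ/mol
  T = 349.3 K: K = (3.162, 0.232, 0.154), RR gives ψ = 0.178, H_out = 6.179 kJ/mol
  T = 347.7 K: K = (3.087, 0.226, 0.148), RR gives ψ = 0.164, H_out = 5.552 kJ/mol
Linear interpolation between T = 346.1 (H_out = 4.909) and T = 347.7 (H_out = 5.552) on hF = 5.083 gives T ≈ 346.5 K, at which ψ = 0.15.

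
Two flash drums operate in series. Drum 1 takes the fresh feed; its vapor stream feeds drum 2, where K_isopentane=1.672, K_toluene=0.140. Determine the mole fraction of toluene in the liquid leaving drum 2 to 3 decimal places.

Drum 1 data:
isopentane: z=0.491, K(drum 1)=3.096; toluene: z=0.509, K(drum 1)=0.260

x_toluene (drum 2) = 0.439

Drum 1:
Rachford–Rice: g(ψ₁) = Σ zᵢ(Kᵢ−1)/(1+ψ₁(Kᵢ−1)) = 0.
g(0) = ΣzᵢKᵢ − 1 = 0.652 and g(1) = 1 − Σzᵢ/Kᵢ = -1.116, so a root lies in (0, 1).
Binary case is linear: z₁(K₁−1)(1+ψ₁(K₂−1)) + z₂(K₂−1)(1+ψ₁(K₁−1)) = 0
⇒ ψ₁ = [z₁(K₁−1)+z₂(K₂−1)] / [−(K₁−1)(K₂−1)] = 0.6525/1.5510 = 0.421
Drum-1 compositions:
  isopentane: x = 0.261, y = 0.808
  toluene: x = 0.739, y = 0.192
Drum-2 feed = drum-1 vapor: z₂ = (0.8078, 0.1922).
Drum 2:
Let ψ₂ = V/F and solve Σ zᵢ(Kᵢ−1)/(1+ψ₂(Kᵢ−1)) = 0.
Check two-phase: ΣzᵢKᵢ = 1.378 > 1 and Σzᵢ/Kᵢ = 1.856 > 1, so g(0) = 0.378 > 0 and g(1) = -0.856 < 0.
Newton iteration, ψ₂⁰ = 0.5:
  ψ₂ = 0.500: g = 0.1164, g' = -0.642 → ψ₂ = 0.681
  ψ₂ = 0.681: g = -0.0268, g' = -1.001 → ψ₂ = 0.655
  ψ₂ = 0.655: g = -0.0011, g' = -0.920 → ψ₂ = 0.653
Converged at ψ₂ = 0.653.
  isopentane: x = 0.561, y = 0.939
  toluene: x = 0.439, y = 0.061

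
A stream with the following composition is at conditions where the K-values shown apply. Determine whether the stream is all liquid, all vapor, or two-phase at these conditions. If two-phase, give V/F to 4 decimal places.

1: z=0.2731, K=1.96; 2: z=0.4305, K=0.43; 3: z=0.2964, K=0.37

ΣzᵢKᵢ = 0.8301; Σzᵢ/Kᵢ = 1.9416.
Since ΣzᵢKᵢ < 1 the mixture is below its bubble point — single liquid phase.

all liquid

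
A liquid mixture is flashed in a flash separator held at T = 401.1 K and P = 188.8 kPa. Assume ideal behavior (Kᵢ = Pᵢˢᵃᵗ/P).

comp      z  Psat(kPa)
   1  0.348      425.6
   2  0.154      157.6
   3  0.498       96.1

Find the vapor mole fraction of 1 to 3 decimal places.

y_1 = 0.566

Raoult's law: Kᵢ = Pᵢˢᵃᵗ/P = Pᵢˢᵃᵗ/188.8.
  K_1 = 425.6/188.8 = 2.25424, K_2 = 157.6/188.8 = 0.83475, K_3 = 96.1/188.8 = 0.50900
Material balance + equilibrium reduce to Σ zᵢ(Kᵢ−1)/(1+V/F(Kᵢ−1)) = 0.
Check two-phase: ΣzᵢKᵢ = 1.167 > 1 and Σzᵢ/Kᵢ = 1.317 > 1, so g(0) = 0.167 > 0 and g(1) = -0.317 < 0.
Newton–Raphson from V/F = 0.5:
  V/F = 0.500: g = -0.0836, g' = -0.423 → V/F = 0.302
  V/F = 0.302: g = 0.0026, g' = -0.458 → V/F = 0.308
Converged at V/F = 0.308.
Compositions from xᵢ = zᵢ/(1+V/F(Kᵢ−1)), yᵢ = Kᵢxᵢ:
  1: x = 0.251, y = 0.566
  2: x = 0.162, y = 0.135
  3: x = 0.587, y = 0.299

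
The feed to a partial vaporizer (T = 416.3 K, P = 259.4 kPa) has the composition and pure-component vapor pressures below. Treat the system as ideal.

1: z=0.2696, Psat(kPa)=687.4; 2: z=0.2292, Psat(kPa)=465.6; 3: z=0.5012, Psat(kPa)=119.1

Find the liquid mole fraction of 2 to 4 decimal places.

Raoult's law: Kᵢ = Pᵢˢᵃᵗ/P = Pᵢˢᵃᵗ/259.4.
  K_1 = 687.4/259.4 = 2.649961, K_2 = 465.6/259.4 = 1.794911, K_3 = 119.1/259.4 = 0.459136
Rachford–Rice: g(V/F) = Σ zᵢ(Kᵢ−1)/(1+V/F(Kᵢ−1)) = 0.
Feasibility: ΣzᵢKᵢ = 1.3559, Σzᵢ/Kᵢ = 1.3210 — both > 1, two phases present.
Iterate (Newton) starting at V/F = 0.69:
  V/F = 0.6900: g = -0.10681, g' = -0.5941 → V/F = 0.5102
  V/F = 0.5102: g = -0.00326, g' = -0.5693 → V/F = 0.5045
Converged at V/F = 0.5045.
Compositions from xᵢ = zᵢ/(1+V/F(Kᵢ−1)), yᵢ = Kᵢxᵢ:
  1: x = 0.1471, y = 0.3899
  2: x = 0.1636, y = 0.2936
  3: x = 0.6893, y = 0.3165

x_2 = 0.1636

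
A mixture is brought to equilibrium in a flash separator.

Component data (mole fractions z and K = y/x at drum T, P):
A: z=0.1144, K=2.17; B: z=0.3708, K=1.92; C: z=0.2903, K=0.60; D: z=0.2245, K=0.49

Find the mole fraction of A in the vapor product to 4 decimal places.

y_A = 0.1511

Newton–Raphson from V/F = 0.5:
  V/F = 0.5000: g = 0.01927, g' = -0.3874 → V/F = 0.5497
  V/F = 0.5497: g = 0.00006, g' = -0.3855 → V/F = 0.5499
Converged at V/F = 0.5499.
Compositions from xᵢ = zᵢ/(1+V/F(Kᵢ−1)), yᵢ = Kᵢxᵢ:
  A: x = 0.0696, y = 0.1511
  B: x = 0.2462, y = 0.4728
  C: x = 0.3722, y = 0.2233
  D: x = 0.3120, y = 0.1529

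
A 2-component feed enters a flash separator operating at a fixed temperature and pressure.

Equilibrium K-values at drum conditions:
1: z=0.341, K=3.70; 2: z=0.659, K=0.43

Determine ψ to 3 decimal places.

Rachford–Rice: g(ψ) = Σ zᵢ(Kᵢ−1)/(1+ψ(Kᵢ−1)) = 0.
g(0) = ΣzᵢKᵢ − 1 = 0.545 and g(1) = 1 − Σzᵢ/Kᵢ = -0.625, so a root lies in (0, 1).
Newton iteration, ψ⁰ = 0.5:
  ψ = 0.500: g = -0.1336, g' = -0.869 → ψ = 0.346
  ψ = 0.346: g = 0.0078, g' = -0.996 → ψ = 0.354
Converged at ψ = 0.354.

ψ = 0.354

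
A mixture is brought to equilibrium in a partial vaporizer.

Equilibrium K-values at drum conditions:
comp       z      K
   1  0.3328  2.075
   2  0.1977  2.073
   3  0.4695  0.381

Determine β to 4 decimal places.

β = 0.4200

Material balance + equilibrium reduce to Σ zᵢ(Kᵢ−1)/(1+β(Kᵢ−1)) = 0.
Check two-phase: ΣzᵢKᵢ = 1.2793 > 1 and Σzᵢ/Kᵢ = 1.4880 > 1, so g(0) = 0.2793 > 0 and g(1) = -0.4880 < 0.
Newton iteration, β⁰ = 0.5:
  β = 0.5000: g = -0.05013, g' = -0.6364 → β = 0.4212
  β = 0.4212: g = -0.00077, g' = -0.6193 → β = 0.4200
Converged at β = 0.4200.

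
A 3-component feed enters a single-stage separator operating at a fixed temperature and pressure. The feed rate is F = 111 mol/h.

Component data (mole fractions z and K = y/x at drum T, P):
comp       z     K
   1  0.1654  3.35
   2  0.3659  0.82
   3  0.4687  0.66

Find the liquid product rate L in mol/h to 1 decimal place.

L = 82.8 mol/h

Material balance + equilibrium reduce to Σ zᵢ(Kᵢ−1)/(1+ψ(Kᵢ−1)) = 0.
Check two-phase: ΣzᵢKᵢ = 1.1635 > 1 and Σzᵢ/Kᵢ = 1.2057 > 1, so g(0) = 0.1635 > 0 and g(1) = -0.2057 < 0.
Newton iteration, ψ⁰ = 0.53:
  ψ = 0.5300: g = -0.09410, g' = -0.2763 → ψ = 0.1894
  ψ = 0.1894: g = 0.03047, g' = -0.5120 → ψ = 0.2489
  ψ = 0.2489: g = 0.00221, g' = -0.4413 → ψ = 0.2539
Converged at ψ = 0.2539.
Then V = ψ·F = 0.2539·111 = 28.2 mol/h and L = F − V = 82.8 mol/h.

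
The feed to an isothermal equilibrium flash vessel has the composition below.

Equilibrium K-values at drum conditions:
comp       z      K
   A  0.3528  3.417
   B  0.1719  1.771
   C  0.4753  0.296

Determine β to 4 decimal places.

β = 0.4665

Newton–Raphson from β = 0.5:
  β = 0.5000: g = -0.03461, g' = -1.0368 → β = 0.4666
  β = 0.4666: g = -0.00009, g' = -1.0329 → β = 0.4665
Converged at β = 0.4665.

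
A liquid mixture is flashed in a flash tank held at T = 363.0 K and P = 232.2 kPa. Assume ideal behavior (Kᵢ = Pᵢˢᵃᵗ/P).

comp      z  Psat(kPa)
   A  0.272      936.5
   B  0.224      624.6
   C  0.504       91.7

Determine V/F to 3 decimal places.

Raoult's law: Kᵢ = Pᵢˢᵃᵗ/P = Pᵢˢᵃᵗ/232.2.
  K_A = 936.5/232.2 = 4.03316, K_B = 624.6/232.2 = 2.68992, K_C = 91.7/232.2 = 0.39492
Newton–Raphson from V/F = 0.5:
  V/F = 0.500: g = 0.0958, g' = -0.962 → V/F = 0.600
  V/F = 0.600: g = 0.0022, g' = -0.927 → V/F = 0.602
Converged at V/F = 0.602.

V/F = 0.602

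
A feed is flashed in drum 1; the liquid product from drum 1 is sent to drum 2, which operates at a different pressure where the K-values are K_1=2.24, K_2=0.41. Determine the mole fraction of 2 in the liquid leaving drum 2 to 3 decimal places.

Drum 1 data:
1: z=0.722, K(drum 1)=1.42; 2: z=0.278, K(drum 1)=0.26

Drum 1:
Material balance + equilibrium reduce to Σ zᵢ(Kᵢ−1)/(1+ψ₁(Kᵢ−1)) = 0.
g(0) = ΣzᵢKᵢ − 1 = 0.098 and g(1) = 1 − Σzᵢ/Kᵢ = -0.578, so a root lies in (0, 1).
Binary case is linear: z₁(K₁−1)(1+ψ₁(K₂−1)) + z₂(K₂−1)(1+ψ₁(K₁−1)) = 0
⇒ ψ₁ = [z₁(K₁−1)+z₂(K₂−1)] / [−(K₁−1)(K₂−1)] = 0.0975/0.3108 = 0.314
Drum-1 compositions:
  1: x = 0.638, y = 0.906
  2: x = 0.362, y = 0.094
Drum-2 feed = drum-1 liquid: z₂ = (0.6379, 0.3621).
Drum 2:
Binary case is linear: z₁(K₁−1)(1+ψ₂(K₂−1)) + z₂(K₂−1)(1+ψ₂(K₁−1)) = 0
⇒ ψ₂ = [z₁(K₁−1)+z₂(K₂−1)] / [−(K₁−1)(K₂−1)] = 0.5774/0.7316 = 0.789
  1: x = 0.322, y = 0.722
  2: x = 0.678, y = 0.278

x_2 (drum 2) = 0.678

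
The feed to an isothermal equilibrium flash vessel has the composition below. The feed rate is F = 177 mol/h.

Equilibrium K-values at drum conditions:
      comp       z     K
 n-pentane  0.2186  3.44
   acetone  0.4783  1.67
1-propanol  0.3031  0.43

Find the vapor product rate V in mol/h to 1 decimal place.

Iterate (Newton) starting at ψ = 0.5:
  ψ = 0.5000: g = 0.23868, g' = -0.5772 → ψ = 0.9135
  ψ = 0.9135: g = 0.00351, g' = -0.6361 → ψ = 0.9190
Converged at ψ = 0.9190.
Then V = ψ·F = 0.9190·177 = 162.7 mol/h and L = F − V = 14.3 mol/h.

V = 162.7 mol/h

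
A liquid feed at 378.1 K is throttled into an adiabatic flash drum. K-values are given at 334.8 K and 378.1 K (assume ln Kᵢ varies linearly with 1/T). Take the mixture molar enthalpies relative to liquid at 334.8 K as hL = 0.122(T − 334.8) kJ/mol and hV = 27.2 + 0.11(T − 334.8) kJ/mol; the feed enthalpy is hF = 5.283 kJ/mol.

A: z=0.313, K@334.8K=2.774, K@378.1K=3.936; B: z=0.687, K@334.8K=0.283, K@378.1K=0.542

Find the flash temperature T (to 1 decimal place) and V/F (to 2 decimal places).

Adiabatic flash: solve Rachford–Rice at each trial T, then check hF = ψ·hV(T) + (1−ψ)·hL(T).
  T = 334.8 K: K = (2.774, 0.283), RR gives ψ = 0.049, H_out = 1.340 kJ/mol
  T = 378.1 K: K = (3.936, 0.542), RR gives ψ = 0.449, H_out = 17.273 kJ/mol
  T = 356.5 K: K = (3.341, 0.400), RR gives ψ = 0.228, H_out = 8.789 kJ/mol
  T = 345.6 K: K = (3.052, 0.338), RR gives ψ = 0.138, H_out = 5.051 kJ/mol
  T = 351.1 K: K = (3.197, 0.368), RR gives ψ = 0.183, H_out = 6.924 kJ/mol
  T = 348.4 K: K = (3.125, 0.353), RR gives ψ = 0.161, H_out = 6.003 kJ/mol
  T = 347.0 K: K = (3.089, 0.345), RR gives ψ = 0.149, H_out = 5.527 kJ/mol
Linear interpolation between T = 345.6 (H_out = 5.051) and T = 347.0 (H_out = 5.527) on hF = 5.283 gives T ≈ 346.3 K, at which ψ = 0.14.

T = 346.3 K, V/F = 0.14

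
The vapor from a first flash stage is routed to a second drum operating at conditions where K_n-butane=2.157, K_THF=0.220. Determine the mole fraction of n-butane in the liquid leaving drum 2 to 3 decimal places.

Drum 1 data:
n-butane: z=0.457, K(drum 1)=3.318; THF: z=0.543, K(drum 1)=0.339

x_n-butane (drum 2) = 0.403

Drum 1:
Material balance + equilibrium reduce to Σ zᵢ(Kᵢ−1)/(1+ψ₁(Kᵢ−1)) = 0.
Check two-phase: ΣzᵢKᵢ = 1.700 > 1 and Σzᵢ/Kᵢ = 1.740 > 1, so g(0) = 0.700 > 0 and g(1) = -0.740 < 0.
Iterate (Newton) starting at ψ₁ = 0.52:
  ψ₁ = 0.520: g = -0.0666, g' = -1.056 → ψ₁ = 0.457
Converged at ψ₁ = 0.457.
Drum-1 compositions:
  n-butane: x = 0.222, y = 0.736
  THF: x = 0.778, y = 0.264
Drum-2 feed = drum-1 vapor: z₂ = (0.7362, 0.2638).
Drum 2:
Let ψ₂ = V/F and solve Σ zᵢ(Kᵢ−1)/(1+ψ₂(Kᵢ−1)) = 0.
g(0) = ΣzᵢKᵢ − 1 = 0.646 and g(1) = 1 − Σzᵢ/Kᵢ = -0.540, so a root lies in (0, 1).
Newton–Raphson from ψ₂ = 0.5:
  ψ₂ = 0.500: g = 0.2023, g' = -0.827 → ψ₂ = 0.745
  ψ₂ = 0.745: g = -0.0333, g' = -1.198 → ψ₂ = 0.717
  ψ₂ = 0.717: g = -0.0011, g' = -1.120 → ψ₂ = 0.716
Converged at ψ₂ = 0.716.
  n-butane: x = 0.403, y = 0.869
  THF: x = 0.597, y = 0.131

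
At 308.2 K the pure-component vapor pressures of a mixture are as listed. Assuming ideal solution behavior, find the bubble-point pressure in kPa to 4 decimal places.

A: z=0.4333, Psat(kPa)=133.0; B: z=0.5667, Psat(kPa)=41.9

At the bubble point ψ → 0, so ΣzᵢKᵢ = 1 with Kᵢ = Pᵢˢᵃᵗ/P ⇒ P = ΣzᵢPᵢˢᵃᵗ.
P = 0.4333·133.0 + 0.5667·41.9 = 81.3736 kPa

Pbub = 81.3736 kPa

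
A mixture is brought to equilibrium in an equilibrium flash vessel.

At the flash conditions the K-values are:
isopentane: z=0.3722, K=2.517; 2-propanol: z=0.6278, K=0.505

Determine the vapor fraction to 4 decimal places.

ψ = 0.3381

Let ψ = V/F and solve Σ zᵢ(Kᵢ−1)/(1+ψ(Kᵢ−1)) = 0.
g(0) = ΣzᵢKᵢ − 1 = 0.2539 and g(1) = 1 − Σzᵢ/Kᵢ = -0.3910, so a root lies in (0, 1).
Newton–Raphson from ψ = 0.5:
  ψ = 0.5000: g = -0.09189, g' = -0.5486 → ψ = 0.3325
  ψ = 0.3325: g = 0.00332, g' = -0.5989 → ψ = 0.3381
Converged at ψ = 0.3381.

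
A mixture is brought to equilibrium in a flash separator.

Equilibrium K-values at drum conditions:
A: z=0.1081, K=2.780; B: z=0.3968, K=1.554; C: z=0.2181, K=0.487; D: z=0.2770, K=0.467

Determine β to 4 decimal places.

Let β = V/F and solve Σ zᵢ(Kᵢ−1)/(1+β(Kᵢ−1)) = 0.
g(0) = ΣzᵢKᵢ − 1 = 0.1527 and g(1) = 1 − Σzᵢ/Kᵢ = -0.3352, so a root lies in (0, 1).
Newton–Raphson from β = 0.5:
  β = 0.5000: g = -0.07782, g' = -0.4207 → β = 0.3150
  β = 0.3150: g = -0.00043, g' = -0.4242 → β = 0.3140
Converged at β = 0.3140.

β = 0.3140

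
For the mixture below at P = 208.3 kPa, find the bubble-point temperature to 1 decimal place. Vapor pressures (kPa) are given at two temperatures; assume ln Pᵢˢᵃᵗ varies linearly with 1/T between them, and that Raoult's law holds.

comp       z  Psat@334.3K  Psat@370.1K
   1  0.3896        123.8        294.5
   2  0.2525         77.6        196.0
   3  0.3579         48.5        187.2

Bubble-point temperature: ΣzᵢPᵢˢᵃᵗ(T) = P. Interpolate ln Pᵢˢᵃᵗ = aᵢ + bᵢ/T.
  T = 334.3 K: ΣzᵢPᵢˢᵃᵗ = 85.18 kPa
  T = 370.1 K: ΣzᵢPᵢˢᵃᵗ = 231.23 kPa
  T = 352.2 K: ΣzᵢPᵢˢᵃᵗ = 143.22 kPa
  T = 361.1 K: ΣzᵢPᵢˢᵃᵗ = 182.60 kPa
  T = 365.6 K: ΣzᵢPᵢˢᵃᵗ = 205.72 kPa
  T = 367.9 K: ΣzᵢPᵢˢᵃᵗ = 218.44 kPa
Interpolating between 365.6 K and 367.9 K gives T ≈ 366.1 K.

T = 366.1 K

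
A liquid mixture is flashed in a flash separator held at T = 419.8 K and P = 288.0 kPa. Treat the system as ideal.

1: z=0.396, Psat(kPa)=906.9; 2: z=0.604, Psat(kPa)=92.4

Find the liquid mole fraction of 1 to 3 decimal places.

x_1 = 0.240

Raoult's law: Kᵢ = Pᵢˢᵃᵗ/P = Pᵢˢᵃᵗ/288.0.
  K_1 = 906.9/288.0 = 3.14896, K_2 = 92.4/288.0 = 0.32083
Iterate (Newton) starting at β = 0.39:
  β = 0.390: g = -0.0951, g' = -1.057 → β = 0.300
  β = 0.300: g = 0.0022, g' = -1.115 → β = 0.302
Converged at β = 0.302.
Compositions from xᵢ = zᵢ/(1+β(Kᵢ−1)), yᵢ = Kᵢxᵢ:
  1: x = 0.240, y = 0.756
  2: x = 0.760, y = 0.244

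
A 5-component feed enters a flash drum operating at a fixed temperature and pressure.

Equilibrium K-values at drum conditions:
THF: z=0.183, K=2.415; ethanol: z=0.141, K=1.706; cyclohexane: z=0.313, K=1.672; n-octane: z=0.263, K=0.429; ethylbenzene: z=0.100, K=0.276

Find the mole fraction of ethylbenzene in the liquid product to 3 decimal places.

Let ψ = V/F and solve Σ zᵢ(Kᵢ−1)/(1+ψ(Kᵢ−1)) = 0.
Check two-phase: ΣzᵢKᵢ = 1.346 > 1 and Σzᵢ/Kᵢ = 1.321 > 1, so g(0) = 0.346 > 0 and g(1) = -0.321 < 0.
Newton iteration, ψ⁰ = 0.47:
  ψ = 0.470: g = 0.0751, g' = -0.534 → ψ = 0.611
  ψ = 0.611: g = -0.0027, g' = -0.581 → ψ = 0.606
Converged at ψ = 0.606.
Compositions from xᵢ = zᵢ/(1+ψ(Kᵢ−1)), yᵢ = Kᵢxᵢ:
  THF: x = 0.099, y = 0.238
  ethanol: x = 0.099, y = 0.168
  cyclohexane: x = 0.222, y = 0.372
  n-octane: x = 0.402, y = 0.173
  ethylbenzene: x = 0.178, y = 0.049

x_ethylbenzene = 0.178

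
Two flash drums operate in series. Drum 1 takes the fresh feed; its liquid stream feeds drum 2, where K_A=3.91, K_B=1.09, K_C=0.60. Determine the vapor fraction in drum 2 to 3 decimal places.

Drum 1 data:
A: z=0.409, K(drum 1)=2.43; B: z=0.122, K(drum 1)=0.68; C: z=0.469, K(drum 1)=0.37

Drum 1:
Let ψ₁ = V/F and solve Σ zᵢ(Kᵢ−1)/(1+ψ₁(Kᵢ−1)) = 0.
Check two-phase: ΣzᵢKᵢ = 1.250 > 1 and Σzᵢ/Kᵢ = 1.615 > 1, so g(0) = 0.250 > 0 and g(1) = -0.615 < 0.
Iterate (Newton) starting at ψ₁ = 0.5:
  ψ₁ = 0.500: g = -0.1368, g' = -0.699 → ψ₁ = 0.304
  ψ₁ = 0.304: g = -0.0012, g' = -0.706 → ψ₁ = 0.303
Converged at ψ₁ = 0.303.
Drum-1 compositions:
  A: x = 0.285, y = 0.694
  B: x = 0.135, y = 0.092
  C: x = 0.579, y = 0.214
Drum-2 feed = drum-1 liquid: z₂ = (0.2855, 0.1351, 0.5794).
Drum 2:
Material balance + equilibrium reduce to Σ zᵢ(Kᵢ−1)/(1+ψ₂(Kᵢ−1)) = 0.
Check two-phase: ΣzᵢKᵢ = 1.611 > 1 and Σzᵢ/Kᵢ = 1.163 > 1, so g(0) = 0.611 > 0 and g(1) = -0.163 < 0.
Newton–Raphson from ψ₂ = 0.5:
  ψ₂ = 0.500: g = 0.0603, g' = -0.547 → ψ₂ = 0.610
  ψ₂ = 0.610: g = 0.0042, g' = -0.477 → ψ₂ = 0.619
Converged at ψ₂ = 0.619.
  A: x = 0.102, y = 0.398
  B: x = 0.128, y = 0.139
  C: x = 0.770, y = 0.462

V/F (drum 2) = 0.619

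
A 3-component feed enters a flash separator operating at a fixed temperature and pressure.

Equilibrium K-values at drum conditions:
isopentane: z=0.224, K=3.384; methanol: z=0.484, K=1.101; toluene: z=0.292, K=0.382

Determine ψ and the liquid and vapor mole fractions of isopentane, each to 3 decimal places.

ψ = 0.558, x_isopentane = 0.096, y_isopentane = 0.325

Newton iteration, ψ⁰ = 0.5:
  ψ = 0.500: g = 0.0290, g' = -0.503 → ψ = 0.558
Converged at ψ = 0.558.
Compositions from xᵢ = zᵢ/(1+ψ(Kᵢ−1)), yᵢ = Kᵢxᵢ:
  isopentane: x = 0.096, y = 0.325
  methanol: x = 0.458, y = 0.504
  toluene: x = 0.446, y = 0.170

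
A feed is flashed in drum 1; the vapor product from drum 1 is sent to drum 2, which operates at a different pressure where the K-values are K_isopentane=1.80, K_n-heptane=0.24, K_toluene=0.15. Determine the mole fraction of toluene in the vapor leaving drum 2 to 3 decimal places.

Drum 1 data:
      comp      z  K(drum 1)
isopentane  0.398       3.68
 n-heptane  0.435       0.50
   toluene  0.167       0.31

y_toluene (drum 2) = 0.017

Drum 1:
Material balance + equilibrium reduce to Σ zᵢ(Kᵢ−1)/(1+ψ₁(Kᵢ−1)) = 0.
g(0) = ΣzᵢKᵢ − 1 = 0.734 and g(1) = 1 − Σzᵢ/Kᵢ = -0.517, so a root lies in (0, 1).
Newton–Raphson from ψ₁ = 0.41:
  ψ₁ = 0.410: g = 0.0739, g' = -0.976 → ψ₁ = 0.486
  ψ₁ = 0.486: g = 0.0028, g' = -0.909 → ψ₁ = 0.489
Converged at ψ₁ = 0.489.
Drum-1 compositions:
  isopentane: x = 0.172, y = 0.634
  n-heptane: x = 0.576, y = 0.288
  toluene: x = 0.252, y = 0.078
Drum-2 feed = drum-1 vapor: z₂ = (0.6340, 0.2879, 0.0781).
Drum 2:
Rachford–Rice: g(ψ₂) = Σ zᵢ(Kᵢ−1)/(1+ψ₂(Kᵢ−1)) = 0.
Feasibility: ΣzᵢKᵢ = 1.222, Σzᵢ/Kᵢ = 2.072 — both > 1, two phases present.
Newton–Raphson from ψ₂ = 0.5:
  ψ₂ = 0.500: g = -0.1060, g' = -0.810 → ψ₂ = 0.369
  ψ₂ = 0.369: g = -0.0093, g' = -0.683 → ψ₂ = 0.356
  ψ₂ = 0.356: g = -0.0001, g' = -0.674 → ψ₂ = 0.355
Converged at ψ₂ = 0.355.
  isopentane: x = 0.494, y = 0.889
  n-heptane: x = 0.394, y = 0.095
  toluene: x = 0.112, y = 0.017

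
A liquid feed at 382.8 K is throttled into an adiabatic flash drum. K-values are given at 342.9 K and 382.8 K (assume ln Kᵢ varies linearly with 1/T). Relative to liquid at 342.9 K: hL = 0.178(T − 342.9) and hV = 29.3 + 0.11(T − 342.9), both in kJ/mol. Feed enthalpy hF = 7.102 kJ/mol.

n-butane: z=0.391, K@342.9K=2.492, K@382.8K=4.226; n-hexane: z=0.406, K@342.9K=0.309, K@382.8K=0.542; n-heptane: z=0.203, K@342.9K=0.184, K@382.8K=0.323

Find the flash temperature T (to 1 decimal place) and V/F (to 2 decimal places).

Adiabatic flash: solve Rachford–Rice at each trial T, then check hF = ψ·hV(T) + (1−ψ)·hL(T).
  T = 342.9 K: K = (2.492, 0.309, 0.184), RR gives ψ = 0.125, H_out = 3.667 kJ/mol
  T = 382.8 K: K = (4.226, 0.542, 0.323), RR gives ψ = 0.536, H_out = 21.354 kJ/mol
  T = 362.9 K: K = (3.295, 0.416, 0.248), RR gives ψ = 0.343, H_out = 13.136 kJ/mol
  T = 352.9 K: K = (2.877, 0.360, 0.214), RR gives ψ = 0.242, H_out = 8.713 kJ/mol
  T = 347.9 K: K = (2.680, 0.334, 0.199), RR gives ψ = 0.187, H_out = 6.297 kJ/mol
  T = 350.4 K: K = (2.777, 0.347, 0.207), RR gives ψ = 0.215, H_out = 7.528 kJ/mol
  T = 349.1 K: K = (2.727, 0.340, 0.203), RR gives ψ = 0.201, H_out = 6.894 kJ/mol
Linear interpolation between T = 349.1 (H_out = 6.894) and T = 350.4 (H_out = 7.528) on hF = 7.102 gives T ≈ 349.5 K, at which ψ = 0.21.

T = 349.5 K, V/F = 0.21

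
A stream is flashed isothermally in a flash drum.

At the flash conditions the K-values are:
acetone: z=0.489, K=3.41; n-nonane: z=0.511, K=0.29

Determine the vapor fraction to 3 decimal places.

ψ = 0.477

Binary case is linear: z₁(K₁−1)(1+ψ(K₂−1)) + z₂(K₂−1)(1+ψ(K₁−1)) = 0
⇒ ψ = [z₁(K₁−1)+z₂(K₂−1)] / [−(K₁−1)(K₂−1)] = 0.8157/1.7111 = 0.477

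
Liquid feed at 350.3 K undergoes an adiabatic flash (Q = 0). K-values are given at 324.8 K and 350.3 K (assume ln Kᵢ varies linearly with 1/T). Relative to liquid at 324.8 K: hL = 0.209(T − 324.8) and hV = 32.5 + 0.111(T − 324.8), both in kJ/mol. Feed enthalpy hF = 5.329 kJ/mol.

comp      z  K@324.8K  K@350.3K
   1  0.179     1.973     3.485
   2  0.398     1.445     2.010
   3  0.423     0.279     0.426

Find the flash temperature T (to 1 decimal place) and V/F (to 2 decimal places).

Adiabatic flash: solve Rachford–Rice at each trial T, then check hF = ψ·hV(T) + (1−ψ)·hL(T).
  T = 324.8 K: K = (1.973, 1.445, 0.279), RR gives ψ = 0.099, H_out = 3.223 kJ/mol
  T = 350.3 K: K = (3.485, 2.010, 0.426), RR gives ψ = 0.688, H_out = 25.973 kJ/mol
  T = 337.6 K: K = (2.653, 1.716, 0.348), RR gives ψ = 0.442, H_out = 16.478 kJ/mol
  T = 331.2 K: K = (2.295, 1.577, 0.312), RR gives ψ = 0.293, H_out = 10.685 kJ/mol
  T = 328.0 K: K = (2.129, 1.510, 0.295), RR gives ψ = 0.204, H_out = 7.242 kJ/mol
  T = 326.4 K: K = (2.050, 1.477, 0.287), RR gives ψ = 0.154, H_out = 5.318 kJ/mol
Linear interpolation between T = 326.4 (H_out = 5.318) and T = 328.0 (H_out = 7.242) on hF = 5.329 gives T ≈ 326.4 K, at which ψ = 0.15.

T = 326.4 K, V/F = 0.15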